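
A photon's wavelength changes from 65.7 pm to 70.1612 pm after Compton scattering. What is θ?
147.00°

First find the wavelength shift:
Δλ = λ' - λ = 70.1612 - 65.7 = 4.4612 pm

Using Δλ = λ_C(1 - cos θ), with λ_C = h/(m_e·c) ≈ 2.42631024 pm:
cos θ = 1 - Δλ/λ_C
cos θ = 1 - 4.4612/2.42631024
cos θ = -0.838677

θ = arccos(-0.838677)
θ = 147.00°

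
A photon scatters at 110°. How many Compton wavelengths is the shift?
1.3420 λ_C

The Compton shift formula is:
Δλ = λ_C(1 - cos θ)

Dividing both sides by λ_C:
Δλ/λ_C = 1 - cos θ

For θ = 110°:
Δλ/λ_C = 1 - cos(110°)
Δλ/λ_C = 1 - -0.3420
Δλ/λ_C = 1.3420

This means the shift is 1.3420 × λ_C = 3.2562 pm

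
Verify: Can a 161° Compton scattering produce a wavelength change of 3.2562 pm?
No, inconsistent

Calculate the expected shift for θ = 161°:

Δλ_expected = λ_C(1 - cos(161°))
Δλ_expected = 2.4263 × (1 - cos(161°))
Δλ_expected = 2.4263 × 1.9455
Δλ_expected = 4.7204 pm

Given shift: 3.2562 pm
Expected shift: 4.7204 pm
Difference: 1.4643 pm

The values do not match. The given shift corresponds to θ ≈ 110.0°, not 161°.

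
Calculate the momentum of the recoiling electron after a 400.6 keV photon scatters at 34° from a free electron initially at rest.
1.2025e-22 kg·m/s

The electron is initially at rest, so by conservation of momentum:
p⃗_e = p⃗₀ − p⃗'  (incident photon momentum minus scattered photon momentum)

Photon momentum magnitudes (p = h/λ = E/c):
λ₀ = hc/E₀ = 3.0950 pm → p₀ = h/λ₀ = 2.1409e-22 kg·m/s
Δλ = λ_C(1 − cos 34°) = 0.4148 pm
λ' = 3.5098 pm → p' = h/λ' = 1.8879e-22 kg·m/s

The scattered photon makes angle θ = 34° with the incident direction, so by the law of cosines:
|p⃗_e|² = p₀² + p'² − 2p₀p'cos θ
|p⃗_e|² = (2.1409e-22)² + (1.8879e-22)² − 2·2.1409e-22·1.8879e-22·cos(34°)
|p⃗_e| = 1.2025e-22 kg·m/s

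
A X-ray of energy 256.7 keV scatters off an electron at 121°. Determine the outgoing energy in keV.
145.7630 keV

First convert energy to wavelength:
λ = hc/E, with hc ≈ 1239.842 keV·pm (i.e. 1239.842 eV·nm)

For E = 256.7 keV = 256700 eV:
λ = 1239.842 keV·pm / 256.7 keV
λ = 4.8299 pm

Calculate the Compton shift:
Δλ = λ_C(1 - cos(121°)) = 2.4263 × 1.5150
Δλ = 3.6760 pm

Final wavelength:
λ' = 4.8299 + 3.6760 = 8.5059 pm

Final energy:
E' = hc/λ' = 1239.842 / 8.5059 = 145.7630 keV

(Intermediate values are shown rounded; full precision is carried through to the final answer.)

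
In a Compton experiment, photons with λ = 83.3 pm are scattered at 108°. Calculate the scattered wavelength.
86.4761 pm

Using the Compton scattering formula:
λ' = λ + Δλ = λ + λ_C(1 - cos θ)

Given:
- Initial wavelength λ = 83.3 pm
- Scattering angle θ = 108°
- Compton wavelength λ_C ≈ 2.4263 pm

Calculate the shift:
Δλ = 2.4263 × (1 - cos(108°))
Δλ = 2.4263 × 1.3090
Δλ = 3.1761 pm

Final wavelength:
λ' = 83.3 + 3.1761 = 86.4761 pm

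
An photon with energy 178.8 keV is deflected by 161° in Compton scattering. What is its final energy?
106.3816 keV

First convert energy to wavelength:
λ = hc/E, with hc ≈ 1239.842 keV·pm (i.e. 1239.842 eV·nm)

For E = 178.8 keV = 178800 eV:
λ = 1239.842 keV·pm / 178.8 keV
λ = 6.9342 pm

Calculate the Compton shift:
Δλ = λ_C(1 - cos(161°)) = 2.4263 × 1.9455
Δλ = 4.7204 pm

Final wavelength:
λ' = 6.9342 + 4.7204 = 11.6547 pm

Final energy:
E' = hc/λ' = 1239.842 / 11.6547 = 106.3816 keV

(Intermediate values are shown rounded; full precision is carried through to the final answer.)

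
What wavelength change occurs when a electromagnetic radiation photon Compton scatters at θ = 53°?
0.9661 pm

Using the Compton scattering formula:
Δλ = λ_C(1 - cos θ)

where λ_C = h/(m_e·c) ≈ 2.4263 pm is the Compton wavelength of an electron.

For θ = 53°:
cos(53°) = 0.6018
1 - cos(53°) = 0.3982

Δλ = 2.4263 × 0.3982
Δλ = 0.9661 pm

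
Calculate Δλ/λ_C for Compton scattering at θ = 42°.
0.2569 λ_C

The Compton shift formula is:
Δλ = λ_C(1 - cos θ)

Dividing both sides by λ_C:
Δλ/λ_C = 1 - cos θ

For θ = 42°:
Δλ/λ_C = 1 - cos(42°)
Δλ/λ_C = 1 - 0.7431
Δλ/λ_C = 0.2569

This means the shift is 0.2569 × λ_C = 0.6232 pm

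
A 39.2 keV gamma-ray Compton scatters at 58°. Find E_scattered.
37.8356 keV

First convert energy to wavelength:
λ = hc/E, with hc ≈ 1239.842 keV·pm (i.e. 1239.842 eV·nm)

For E = 39.2 keV = 39200 eV:
λ = 1239.842 keV·pm / 39.2 keV
λ = 31.6286 pm

Calculate the Compton shift:
Δλ = λ_C(1 - cos(58°)) = 2.4263 × 0.4701
Δλ = 1.1406 pm

Final wavelength:
λ' = 31.6286 + 1.1406 = 32.7692 pm

Final energy:
E' = hc/λ' = 1239.842 / 32.7692 = 37.8356 keV

(Intermediate values are shown rounded; full precision is carried through to the final answer.)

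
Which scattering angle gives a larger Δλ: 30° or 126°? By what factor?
126° produces the larger shift by a factor of 11.851

Calculate both shifts using Δλ = λ_C(1 - cos θ):

For θ₁ = 30°:
Δλ₁ = 2.4263 × (1 - cos(30°))
Δλ₁ = 2.4263 × 0.1340
Δλ₁ = 0.3251 pm

For θ₂ = 126°:
Δλ₂ = 2.4263 × (1 - cos(126°))
Δλ₂ = 2.4263 × 1.5878
Δλ₂ = 3.8525 pm

The 126° angle produces the larger shift.
Ratio: 3.8525/0.3251 = 11.851

(Intermediate values are shown rounded; full precision is carried through to the final answer.)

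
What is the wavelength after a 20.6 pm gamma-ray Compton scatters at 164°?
25.3586 pm

Using the Compton scattering formula:
λ' = λ + Δλ = λ + λ_C(1 - cos θ)

Given:
- Initial wavelength λ = 20.6 pm
- Scattering angle θ = 164°
- Compton wavelength λ_C ≈ 2.4263 pm

Calculate the shift:
Δλ = 2.4263 × (1 - cos(164°))
Δλ = 2.4263 × 1.9613
Δλ = 4.7586 pm

Final wavelength:
λ' = 20.6 + 4.7586 = 25.3586 pm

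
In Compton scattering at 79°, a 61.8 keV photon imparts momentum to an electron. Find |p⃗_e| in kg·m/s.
4.0208e-23 kg·m/s

The electron is initially at rest, so by conservation of momentum:
p⃗_e = p⃗₀ − p⃗'  (incident photon momentum minus scattered photon momentum)

Photon momentum magnitudes (p = h/λ = E/c):
λ₀ = hc/E₀ = 20.0622 pm → p₀ = h/λ₀ = 3.3028e-23 kg·m/s
Δλ = λ_C(1 − cos 79°) = 1.9633 pm
λ' = 22.0255 pm → p' = h/λ' = 3.0084e-23 kg·m/s

The scattered photon makes angle θ = 79° with the incident direction, so by the law of cosines:
|p⃗_e|² = p₀² + p'² − 2p₀p'cos θ
|p⃗_e|² = (3.3028e-23)² + (3.0084e-23)² − 2·3.3028e-23·3.0084e-23·cos(79°)
|p⃗_e| = 4.0208e-23 kg·m/s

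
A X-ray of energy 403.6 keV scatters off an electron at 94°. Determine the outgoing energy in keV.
218.7628 keV

First convert energy to wavelength:
λ = hc/E, with hc ≈ 1239.842 keV·pm (i.e. 1239.842 eV·nm)

For E = 403.6 keV = 403600 eV:
λ = 1239.842 keV·pm / 403.6 keV
λ = 3.0720 pm

Calculate the Compton shift:
Δλ = λ_C(1 - cos(94°)) = 2.4263 × 1.0698
Δλ = 2.5956 pm

Final wavelength:
λ' = 3.0720 + 2.5956 = 5.6675 pm

Final energy:
E' = hc/λ' = 1239.842 / 5.6675 = 218.7628 keV

(Intermediate values are shown rounded; full precision is carried through to the final answer.)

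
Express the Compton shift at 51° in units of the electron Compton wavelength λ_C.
0.3707 λ_C

The Compton shift formula is:
Δλ = λ_C(1 - cos θ)

Dividing both sides by λ_C:
Δλ/λ_C = 1 - cos θ

For θ = 51°:
Δλ/λ_C = 1 - cos(51°)
Δλ/λ_C = 1 - 0.6293
Δλ/λ_C = 0.3707

This means the shift is 0.3707 × λ_C = 0.8994 pm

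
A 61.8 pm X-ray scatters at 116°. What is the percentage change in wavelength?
5.6471%

Calculate the Compton shift:
Δλ = λ_C(1 - cos(116°))
Δλ = 2.4263 × (1 - cos(116°))
Δλ = 2.4263 × 1.4384
Δλ = 3.4899 pm

Percentage change:
(Δλ/λ₀) × 100 = (3.4899/61.8) × 100
= 5.6471%

(Intermediate values are shown rounded; full precision is carried through to the final answer.)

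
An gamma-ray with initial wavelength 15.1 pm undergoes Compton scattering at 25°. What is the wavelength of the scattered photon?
15.3273 pm

Using the Compton scattering formula:
λ' = λ + Δλ = λ + λ_C(1 - cos θ)

Given:
- Initial wavelength λ = 15.1 pm
- Scattering angle θ = 25°
- Compton wavelength λ_C ≈ 2.4263 pm

Calculate the shift:
Δλ = 2.4263 × (1 - cos(25°))
Δλ = 2.4263 × 0.0937
Δλ = 0.2273 pm

Final wavelength:
λ' = 15.1 + 0.2273 = 15.3273 pm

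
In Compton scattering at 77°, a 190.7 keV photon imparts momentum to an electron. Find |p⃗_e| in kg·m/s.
1.1407e-22 kg·m/s

The electron is initially at rest, so by conservation of momentum:
p⃗_e = p⃗₀ − p⃗'  (incident photon momentum minus scattered photon momentum)

Photon momentum magnitudes (p = h/λ = E/c):
λ₀ = hc/E₀ = 6.5015 pm → p₀ = h/λ₀ = 1.0192e-22 kg·m/s
Δλ = λ_C(1 − cos 77°) = 1.8805 pm
λ' = 8.3820 pm → p' = h/λ' = 7.9051e-23 kg·m/s

The scattered photon makes angle θ = 77° with the incident direction, so by the law of cosines:
|p⃗_e|² = p₀² + p'² − 2p₀p'cos θ
|p⃗_e|² = (1.0192e-22)² + (7.9051e-23)² − 2·1.0192e-22·7.9051e-23·cos(77°)
|p⃗_e| = 1.1407e-22 kg·m/s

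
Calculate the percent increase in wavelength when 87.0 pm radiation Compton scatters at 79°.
2.2567%

Calculate the Compton shift:
Δλ = λ_C(1 - cos(79°))
Δλ = 2.4263 × (1 - cos(79°))
Δλ = 2.4263 × 0.8092
Δλ = 1.9633 pm

Percentage change:
(Δλ/λ₀) × 100 = (1.9633/87.0) × 100
= 2.2567%

(Intermediate values are shown rounded; full precision is carried through to the final answer.)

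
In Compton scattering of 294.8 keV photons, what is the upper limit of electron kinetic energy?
157.9268 keV

Maximum energy transfer occurs at θ = 180° (backscattering).

Initial photon: E₀ = 294.8 keV → λ₀ = 4.2057 pm

Maximum Compton shift (at 180°):
Δλ_max = 2λ_C = 2 × 2.4263 = 4.8526 pm

Final wavelength:
λ' = 4.2057 + 4.8526 = 9.0583 pm

Minimum photon energy (maximum energy to electron):
E'_min = hc/λ' = 136.8732 keV

Maximum electron kinetic energy:
K_max = E₀ - E'_min = 294.8000 - 136.8732 = 157.9268 keV

(Intermediate values are shown rounded; full precision is carried through to the final answer.)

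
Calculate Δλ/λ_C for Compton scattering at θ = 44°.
0.2807 λ_C

The Compton shift formula is:
Δλ = λ_C(1 - cos θ)

Dividing both sides by λ_C:
Δλ/λ_C = 1 - cos θ

For θ = 44°:
Δλ/λ_C = 1 - cos(44°)
Δλ/λ_C = 1 - 0.7193
Δλ/λ_C = 0.2807

This means the shift is 0.2807 × λ_C = 0.6810 pm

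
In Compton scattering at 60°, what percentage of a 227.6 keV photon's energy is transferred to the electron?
0.1821 (or 18.21%)

Calculate initial and final photon energies:

Initial: E₀ = 227.6 keV → λ₀ = 5.4475 pm
Compton shift: Δλ = 1.2132 pm
Final wavelength: λ' = 6.6606 pm
Final energy: E' = 186.1453 keV

Fractional energy loss:
(E₀ - E')/E₀ = (227.6000 - 186.1453)/227.6000
= 41.4547/227.6000
= 0.1821
= 18.21%

(Intermediate values are shown rounded; full precision is carried through to the final answer.)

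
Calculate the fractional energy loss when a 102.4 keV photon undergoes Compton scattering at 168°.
0.2839 (or 28.39%)

Calculate initial and final photon energies:

Initial: E₀ = 102.4 keV → λ₀ = 12.1078 pm
Compton shift: Δλ = 4.7996 pm
Final wavelength: λ' = 16.9074 pm
Final energy: E' = 73.3312 keV

Fractional energy loss:
(E₀ - E')/E₀ = (102.4000 - 73.3312)/102.4000
= 29.0688/102.4000
= 0.2839
= 28.39%

(Intermediate values are shown rounded; full precision is carried through to the final answer.)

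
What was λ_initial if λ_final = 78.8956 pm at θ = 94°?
76.3000 pm

From λ' = λ + Δλ, we have λ = λ' - Δλ

First calculate the Compton shift:
Δλ = λ_C(1 - cos θ)
Δλ = 2.4263 × (1 - cos(94°))
Δλ = 2.4263 × 1.0698
Δλ = 2.5956 pm

Initial wavelength:
λ = λ' - Δλ
λ = 78.8956 - 2.5956
λ = 76.3000 pm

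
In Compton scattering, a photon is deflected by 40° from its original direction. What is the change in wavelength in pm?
0.5676 pm

Using the Compton scattering formula:
Δλ = λ_C(1 - cos θ)

where λ_C = h/(m_e·c) ≈ 2.4263 pm is the Compton wavelength of an electron.

For θ = 40°:
cos(40°) = 0.7660
1 - cos(40°) = 0.2340

Δλ = 2.4263 × 0.2340
Δλ = 0.5676 pm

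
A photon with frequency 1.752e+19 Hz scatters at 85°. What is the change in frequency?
2.008e+18 Hz (decrease)

Convert frequency to wavelength (c = 299792458 m/s):
λ₀ = c/f₀ = 299792458/1.752e+19 = 1.7111442e-11 m = 17.1114 pm

Calculate Compton shift:
Δλ = λ_C(1 - cos(85°)) = 2.2148 pm

Final wavelength:
λ' = λ₀ + Δλ = 17.1114 + 2.2148 = 19.3263 pm

Final frequency:
f' = c/λ' = 299792458/1.9326285e-11 = 1.5512162e+19 Hz

Frequency shift (decrease):
Δf = f₀ - f' = 1.752e+19 - 1.5512162e+19 = 2.008e+18 Hz

(Intermediate values are shown rounded; full precision is carried through to the final answer.)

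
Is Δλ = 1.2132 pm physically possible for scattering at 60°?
Yes, consistent

Calculate the expected shift for θ = 60°:

Δλ_expected = λ_C(1 - cos(60°))
Δλ_expected = 2.4263 × (1 - cos(60°))
Δλ_expected = 2.4263 × 0.5000
Δλ_expected = 1.2132 pm

Given shift: 1.2132 pm
Expected shift: 1.2132 pm
Difference: 0.0000 pm

The values match. This is consistent with Compton scattering at the stated angle.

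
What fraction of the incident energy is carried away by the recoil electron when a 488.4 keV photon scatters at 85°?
0.4659 (or 46.59%)

Calculate initial and final photon energies:

Initial: E₀ = 488.4 keV → λ₀ = 2.5386 pm
Compton shift: Δλ = 2.2148 pm
Final wavelength: λ' = 4.7534 pm
Final energy: E' = 260.8314 keV

Fractional energy loss:
(E₀ - E')/E₀ = (488.4000 - 260.8314)/488.4000
= 227.5686/488.4000
= 0.4659
= 46.59%

(Intermediate values are shown rounded; full precision is carried through to the final answer.)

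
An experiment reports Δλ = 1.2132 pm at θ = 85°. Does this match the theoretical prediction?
No, inconsistent

Calculate the expected shift for θ = 85°:

Δλ_expected = λ_C(1 - cos(85°))
Δλ_expected = 2.4263 × (1 - cos(85°))
Δλ_expected = 2.4263 × 0.9128
Δλ_expected = 2.2148 pm

Given shift: 1.2132 pm
Expected shift: 2.2148 pm
Difference: 1.0017 pm

The values do not match. The given shift corresponds to θ ≈ 60.0°, not 85°.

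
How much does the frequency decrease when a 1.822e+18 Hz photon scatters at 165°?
5.133e+16 Hz (decrease)

Convert frequency to wavelength (c = 299792458 m/s):
λ₀ = c/f₀ = 299792458/1.822e+18 = 1.6454032e-10 m = 164.5403 pm

Calculate Compton shift:
Δλ = λ_C(1 - cos(165°)) = 4.7699 pm

Final wavelength:
λ' = λ₀ + Δλ = 164.5403 + 4.7699 = 169.3103 pm

Final frequency:
f' = c/λ' = 299792458/1.6931026e-10 = 1.7706691e+18 Hz

Frequency shift (decrease):
Δf = f₀ - f' = 1.822e+18 - 1.7706691e+18 = 5.133e+16 Hz

(Intermediate values are shown rounded; full precision is carried through to the final answer.)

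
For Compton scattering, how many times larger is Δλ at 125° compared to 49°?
125° produces the larger shift by a factor of 4.575

Calculate both shifts using Δλ = λ_C(1 - cos θ):

For θ₁ = 49°:
Δλ₁ = 2.4263 × (1 - cos(49°))
Δλ₁ = 2.4263 × 0.3439
Δλ₁ = 0.8345 pm

For θ₂ = 125°:
Δλ₂ = 2.4263 × (1 - cos(125°))
Δλ₂ = 2.4263 × 1.5736
Δλ₂ = 3.8180 pm

The 125° angle produces the larger shift.
Ratio: 3.8180/0.8345 = 4.575

(Intermediate values are shown rounded; full precision is carried through to the final answer.)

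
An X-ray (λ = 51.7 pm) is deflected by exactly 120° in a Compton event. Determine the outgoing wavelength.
55.3395 pm

Using the Compton formula: λ' = λ + λ_C(1 − cos θ)

For θ = 120°, cos θ = -1/2 (exact) = -0.5000, so:
1 − cos 120° = 1 − (-1/2) = 1.5000

Δλ = λ_C × 1.5000 = 2.4263 × 1.5000 = 3.6395 pm

λ' = 51.7 + 3.6395 = 55.3395 pm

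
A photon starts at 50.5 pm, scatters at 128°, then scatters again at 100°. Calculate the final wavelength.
57.2677 pm

Apply Compton shift twice:

First scattering at θ₁ = 128°:
Δλ₁ = λ_C(1 - cos(128°))
Δλ₁ = 2.4263 × 1.6157
Δλ₁ = 3.9201 pm

After first scattering:
λ₁ = 50.5 + 3.9201 = 54.4201 pm

Second scattering at θ₂ = 100°:
Δλ₂ = λ_C(1 - cos(100°))
Δλ₂ = 2.4263 × 1.1736
Δλ₂ = 2.8476 pm

Final wavelength:
λ₂ = 54.4201 + 2.8476 = 57.2677 pm

Total shift: Δλ_total = 3.9201 + 2.8476 = 6.7677 pm

(Intermediate values are shown rounded; full precision is carried through to the final answer.)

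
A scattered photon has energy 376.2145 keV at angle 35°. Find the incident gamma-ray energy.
434.0000 keV

Convert final energy to wavelength (hc ≈ 1239.842 keV·pm):
λ' = hc/E' = 1239.842 / 376.2145 = 3.2956 pm

Calculate the Compton shift:
Δλ = λ_C(1 - cos(35°))
Δλ = 2.4263 × (1 - cos(35°))
Δλ = 0.4388 pm

Initial wavelength:
λ = λ' - Δλ = 3.2956 - 0.4388 = 2.8568 pm

Initial energy:
E = hc/λ = 1239.842 / 2.8568 = 434.0000 keV

(Intermediate values are shown rounded; full precision is carried through to the final answer.)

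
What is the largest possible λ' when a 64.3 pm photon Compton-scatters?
69.1526 pm (at θ = 180°)

The Compton shift is Δλ = λ_C(1 − cos θ).

Since cos θ ranges from −1 to 1, the factor (1 − cos θ) ranges from 0 to 2; the maximum shift occurs at θ = 180° (backscattering):
Δλ_max = 2λ_C = 2 × 2.4263 pm = 4.8526 pm

Maximum scattered wavelength:
λ'_max = λ₀ + Δλ_max = 64.3 + 4.8526 = 69.1526 pm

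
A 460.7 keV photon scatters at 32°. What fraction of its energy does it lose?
0.1205 (or 12.05%)

Calculate initial and final photon energies:

Initial: E₀ = 460.7 keV → λ₀ = 2.6912 pm
Compton shift: Δλ = 0.3687 pm
Final wavelength: λ' = 3.0599 pm
Final energy: E' = 405.1909 keV

Fractional energy loss:
(E₀ - E')/E₀ = (460.7000 - 405.1909)/460.7000
= 55.5091/460.7000
= 0.1205
= 12.05%

(Intermediate values are shown rounded; full precision is carried through to the final answer.)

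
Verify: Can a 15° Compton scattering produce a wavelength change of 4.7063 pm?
No, inconsistent

Calculate the expected shift for θ = 15°:

Δλ_expected = λ_C(1 - cos(15°))
Δλ_expected = 2.4263 × (1 - cos(15°))
Δλ_expected = 2.4263 × 0.0341
Δλ_expected = 0.0827 pm

Given shift: 4.7063 pm
Expected shift: 0.0827 pm
Difference: 4.6236 pm

The values do not match. The given shift corresponds to θ ≈ 160.0°, not 15°.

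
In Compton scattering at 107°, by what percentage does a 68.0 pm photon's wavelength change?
4.6113%

Calculate the Compton shift:
Δλ = λ_C(1 - cos(107°))
Δλ = 2.4263 × (1 - cos(107°))
Δλ = 2.4263 × 1.2924
Δλ = 3.1357 pm

Percentage change:
(Δλ/λ₀) × 100 = (3.1357/68.0) × 100
= 4.6113%

(Intermediate values are shown rounded; full precision is carried through to the final answer.)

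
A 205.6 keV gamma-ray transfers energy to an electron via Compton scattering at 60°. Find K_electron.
34.4342 keV

By energy conservation: K_e = E_initial - E_final

First find the scattered photon energy:
Initial wavelength: λ = hc/E = 6.0304 pm
Compton shift: Δλ = λ_C(1 - cos(60°)) = 1.2132 pm
Final wavelength: λ' = 6.0304 + 1.2132 = 7.2435 pm
Final photon energy: E' = hc/λ' = 171.1658 keV

Electron kinetic energy:
K_e = E - E' = 205.6000 - 171.1658 = 34.4342 keV

(Intermediate values are shown rounded; full precision is carried through to the final answer.)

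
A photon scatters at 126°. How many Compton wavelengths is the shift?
1.5878 λ_C

The Compton shift formula is:
Δλ = λ_C(1 - cos θ)

Dividing both sides by λ_C:
Δλ/λ_C = 1 - cos θ

For θ = 126°:
Δλ/λ_C = 1 - cos(126°)
Δλ/λ_C = 1 - -0.5878
Δλ/λ_C = 1.5878

This means the shift is 1.5878 × λ_C = 3.8525 pm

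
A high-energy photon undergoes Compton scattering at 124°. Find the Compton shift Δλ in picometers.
3.7831 pm

Using the Compton scattering formula:
Δλ = λ_C(1 - cos θ)

where λ_C = h/(m_e·c) ≈ 2.4263 pm is the Compton wavelength of an electron.

For θ = 124°:
cos(124°) = -0.5592
1 - cos(124°) = 1.5592

Δλ = 2.4263 × 1.5592
Δλ = 3.7831 pm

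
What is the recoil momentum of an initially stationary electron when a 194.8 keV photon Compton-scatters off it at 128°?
1.5247e-22 kg·m/s

The electron is initially at rest, so by conservation of momentum:
p⃗_e = p⃗₀ − p⃗'  (incident photon momentum minus scattered photon momentum)

Photon momentum magnitudes (p = h/λ = E/c):
λ₀ = hc/E₀ = 6.3647 pm → p₀ = h/λ₀ = 1.0411e-22 kg·m/s
Δλ = λ_C(1 − cos 128°) = 3.9201 pm
λ' = 10.2848 pm → p' = h/λ' = 6.4426e-23 kg·m/s

The scattered photon makes angle θ = 128° with the incident direction, so by the law of cosines:
|p⃗_e|² = p₀² + p'² − 2p₀p'cos θ
|p⃗_e|² = (1.0411e-22)² + (6.4426e-23)² − 2·1.0411e-22·6.4426e-23·cos(128°)
|p⃗_e| = 1.5247e-22 kg·m/s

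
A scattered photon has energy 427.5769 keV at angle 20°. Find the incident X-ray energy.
450.2999 keV

Convert final energy to wavelength (hc ≈ 1239.842 keV·pm):
λ' = hc/E' = 1239.842 / 427.5769 = 2.8997 pm

Calculate the Compton shift:
Δλ = λ_C(1 - cos(20°))
Δλ = 2.4263 × (1 - cos(20°))
Δλ = 0.1463 pm

Initial wavelength:
λ = λ' - Δλ = 2.8997 - 0.1463 = 2.7534 pm

Initial energy:
E = hc/λ = 1239.842 / 2.7534 = 450.2999 keV

(Intermediate values are shown rounded; full precision is carried through to the final answer.)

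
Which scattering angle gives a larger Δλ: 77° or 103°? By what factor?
103° produces the larger shift by a factor of 1.580

Calculate both shifts using Δλ = λ_C(1 - cos θ):

For θ₁ = 77°:
Δλ₁ = 2.4263 × (1 - cos(77°))
Δλ₁ = 2.4263 × 0.7750
Δλ₁ = 1.8805 pm

For θ₂ = 103°:
Δλ₂ = 2.4263 × (1 - cos(103°))
Δλ₂ = 2.4263 × 1.2250
Δλ₂ = 2.9721 pm

The 103° angle produces the larger shift.
Ratio: 2.9721/1.8805 = 1.580

(Intermediate values are shown rounded; full precision is carried through to the final answer.)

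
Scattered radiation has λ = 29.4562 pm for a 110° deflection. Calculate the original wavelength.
26.2000 pm

From λ' = λ + Δλ, we have λ = λ' - Δλ

First calculate the Compton shift:
Δλ = λ_C(1 - cos θ)
Δλ = 2.4263 × (1 - cos(110°))
Δλ = 2.4263 × 1.3420
Δλ = 3.2562 pm

Initial wavelength:
λ = λ' - Δλ
λ = 29.4562 - 3.2562
λ = 26.2000 pm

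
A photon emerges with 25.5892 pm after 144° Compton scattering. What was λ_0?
21.2000 pm

From λ' = λ + Δλ, we have λ = λ' - Δλ

First calculate the Compton shift:
Δλ = λ_C(1 - cos θ)
Δλ = 2.4263 × (1 - cos(144°))
Δλ = 2.4263 × 1.8090
Δλ = 4.3892 pm

Initial wavelength:
λ = λ' - Δλ
λ = 25.5892 - 4.3892
λ = 21.2000 pm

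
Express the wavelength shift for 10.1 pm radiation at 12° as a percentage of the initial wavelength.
0.5250%

Calculate the Compton shift:
Δλ = λ_C(1 - cos(12°))
Δλ = 2.4263 × (1 - cos(12°))
Δλ = 2.4263 × 0.0219
Δλ = 0.0530 pm

Percentage change:
(Δλ/λ₀) × 100 = (0.0530/10.1) × 100
= 0.5250%

(Intermediate values are shown rounded; full precision is carried through to the final answer.)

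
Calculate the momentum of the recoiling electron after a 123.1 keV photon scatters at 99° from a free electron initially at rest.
8.9636e-23 kg·m/s

The electron is initially at rest, so by conservation of momentum:
p⃗_e = p⃗₀ − p⃗'  (incident photon momentum minus scattered photon momentum)

Photon momentum magnitudes (p = h/λ = E/c):
λ₀ = hc/E₀ = 10.0718 pm → p₀ = h/λ₀ = 6.5788e-23 kg·m/s
Δλ = λ_C(1 − cos 99°) = 2.8059 pm
λ' = 12.8777 pm → p' = h/λ' = 5.1454e-23 kg·m/s

The scattered photon makes angle θ = 99° with the incident direction, so by the law of cosines:
|p⃗_e|² = p₀² + p'² − 2p₀p'cos θ
|p⃗_e|² = (6.5788e-23)² + (5.1454e-23)² − 2·6.5788e-23·5.1454e-23·cos(99°)
|p⃗_e| = 8.9636e-23 kg·m/s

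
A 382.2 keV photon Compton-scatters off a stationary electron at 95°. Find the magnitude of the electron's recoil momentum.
2.4171e-22 kg·m/s

The electron is initially at rest, so by conservation of momentum:
p⃗_e = p⃗₀ − p⃗'  (incident photon momentum minus scattered photon momentum)

Photon momentum magnitudes (p = h/λ = E/c):
λ₀ = hc/E₀ = 3.2440 pm → p₀ = h/λ₀ = 2.0426e-22 kg·m/s
Δλ = λ_C(1 − cos 95°) = 2.6378 pm
λ' = 5.8817 pm → p' = h/λ' = 1.1265e-22 kg·m/s

The scattered photon makes angle θ = 95° with the incident direction, so by the law of cosines:
|p⃗_e|² = p₀² + p'² − 2p₀p'cos θ
|p⃗_e|² = (2.0426e-22)² + (1.1265e-22)² − 2·2.0426e-22·1.1265e-22·cos(95°)
|p⃗_e| = 2.4171e-22 kg·m/s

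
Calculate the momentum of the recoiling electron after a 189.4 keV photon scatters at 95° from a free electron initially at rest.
1.2932e-22 kg·m/s

The electron is initially at rest, so by conservation of momentum:
p⃗_e = p⃗₀ − p⃗'  (incident photon momentum minus scattered photon momentum)

Photon momentum magnitudes (p = h/λ = E/c):
λ₀ = hc/E₀ = 6.5462 pm → p₀ = h/λ₀ = 1.0122e-22 kg·m/s
Δλ = λ_C(1 − cos 95°) = 2.6378 pm
λ' = 9.1839 pm → p' = h/λ' = 7.2149e-23 kg·m/s

The scattered photon makes angle θ = 95° with the incident direction, so by the law of cosines:
|p⃗_e|² = p₀² + p'² − 2p₀p'cos θ
|p⃗_e|² = (1.0122e-22)² + (7.2149e-23)² − 2·1.0122e-22·7.2149e-23·cos(95°)
|p⃗_e| = 1.2932e-22 kg·m/s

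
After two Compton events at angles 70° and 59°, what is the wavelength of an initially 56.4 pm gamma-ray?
59.1731 pm

Apply Compton shift twice:

First scattering at θ₁ = 70°:
Δλ₁ = λ_C(1 - cos(70°))
Δλ₁ = 2.4263 × 0.6580
Δλ₁ = 1.5965 pm

After first scattering:
λ₁ = 56.4 + 1.5965 = 57.9965 pm

Second scattering at θ₂ = 59°:
Δλ₂ = λ_C(1 - cos(59°))
Δλ₂ = 2.4263 × 0.4850
Δλ₂ = 1.1767 pm

Final wavelength:
λ₂ = 57.9965 + 1.1767 = 59.1731 pm

Total shift: Δλ_total = 1.5965 + 1.1767 = 2.7731 pm

(Intermediate values are shown rounded; full precision is carried through to the final answer.)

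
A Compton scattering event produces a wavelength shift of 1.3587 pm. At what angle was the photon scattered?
63.90°

From the Compton formula Δλ = λ_C(1 - cos θ), we can solve for θ:

cos θ = 1 - Δλ/λ_C

Given:
- Δλ = 1.3587 pm
- λ_C = h/(m_e·c) ≈ 2.42631024 pm

cos θ = 1 - 1.3587/2.42631024
cos θ = 1 - 0.559986
cos θ = 0.440014

θ = arccos(0.440014)
θ = 63.90°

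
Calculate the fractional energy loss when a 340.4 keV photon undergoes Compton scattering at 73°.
0.3204 (or 32.04%)

Calculate initial and final photon energies:

Initial: E₀ = 340.4 keV → λ₀ = 3.6423 pm
Compton shift: Δλ = 1.7169 pm
Final wavelength: λ' = 5.3592 pm
Final energy: E' = 231.3468 keV

Fractional energy loss:
(E₀ - E')/E₀ = (340.4000 - 231.3468)/340.4000
= 109.0532/340.4000
= 0.3204
= 32.04%

(Intermediate values are shown rounded; full precision is carried through to the final answer.)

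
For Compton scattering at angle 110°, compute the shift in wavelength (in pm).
3.2562 pm

Using the Compton scattering formula:
Δλ = λ_C(1 - cos θ)

where λ_C = h/(m_e·c) ≈ 2.4263 pm is the Compton wavelength of an electron.

For θ = 110°:
cos(110°) = -0.3420
1 - cos(110°) = 1.3420

Δλ = 2.4263 × 1.3420
Δλ = 3.2562 pm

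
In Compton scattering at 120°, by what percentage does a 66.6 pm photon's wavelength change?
5.4647%

Calculate the Compton shift:
Δλ = λ_C(1 - cos(120°))
Δλ = 2.4263 × (1 - cos(120°))
Δλ = 2.4263 × 1.5000
Δλ = 3.6395 pm

Percentage change:
(Δλ/λ₀) × 100 = (3.6395/66.6) × 100
= 5.4647%

(Intermediate values are shown rounded; full precision is carried through to the final answer.)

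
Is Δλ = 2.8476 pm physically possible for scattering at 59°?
No, inconsistent

Calculate the expected shift for θ = 59°:

Δλ_expected = λ_C(1 - cos(59°))
Δλ_expected = 2.4263 × (1 - cos(59°))
Δλ_expected = 2.4263 × 0.4850
Δλ_expected = 1.1767 pm

Given shift: 2.8476 pm
Expected shift: 1.1767 pm
Difference: 1.6710 pm

The values do not match. The given shift corresponds to θ ≈ 100.0°, not 59°.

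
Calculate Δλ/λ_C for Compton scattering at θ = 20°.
0.0603 λ_C

The Compton shift formula is:
Δλ = λ_C(1 - cos θ)

Dividing both sides by λ_C:
Δλ/λ_C = 1 - cos θ

For θ = 20°:
Δλ/λ_C = 1 - cos(20°)
Δλ/λ_C = 1 - 0.9397
Δλ/λ_C = 0.0603

This means the shift is 0.0603 × λ_C = 0.1463 pm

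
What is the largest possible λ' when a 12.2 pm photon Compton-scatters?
17.0526 pm (at θ = 180°)

The Compton shift is Δλ = λ_C(1 − cos θ).

Since cos θ ranges from −1 to 1, the factor (1 − cos θ) ranges from 0 to 2; the maximum shift occurs at θ = 180° (backscattering):
Δλ_max = 2λ_C = 2 × 2.4263 pm = 4.8526 pm

Maximum scattered wavelength:
λ'_max = λ₀ + Δλ_max = 12.2 + 4.8526 = 17.0526 pm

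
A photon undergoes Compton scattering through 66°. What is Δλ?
1.4394 pm

Using the Compton scattering formula:
Δλ = λ_C(1 - cos θ)

where λ_C = h/(m_e·c) ≈ 2.4263 pm is the Compton wavelength of an electron.

For θ = 66°:
cos(66°) = 0.4067
1 - cos(66°) = 0.5933

Δλ = 2.4263 × 0.5933
Δλ = 1.4394 pm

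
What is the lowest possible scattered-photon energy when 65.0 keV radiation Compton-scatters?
51.8175 keV (at θ = 180°)

The scattered photon has minimum energy when its wavelength is maximum, i.e., when the Compton shift Δλ = λ_C(1 − cos θ) is maximum. This occurs at θ = 180° (backscattering), giving Δλ_max = 2λ_C = 4.8526 pm.

Initial wavelength: λ₀ = hc/E₀ = 19.0745 pm
Maximum final wavelength: λ'_max = λ₀ + 2λ_C = 19.0745 + 4.8526 = 23.9271 pm
Minimum final energy: E'_min = hc/λ'_max = 51.8175 keV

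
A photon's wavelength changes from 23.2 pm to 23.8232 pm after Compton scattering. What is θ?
42.00°

First find the wavelength shift:
Δλ = λ' - λ = 23.8232 - 23.2 = 0.6232 pm

Using Δλ = λ_C(1 - cos θ), with λ_C = h/(m_e·c) ≈ 2.42631024 pm:
cos θ = 1 - Δλ/λ_C
cos θ = 1 - 0.6232/2.42631024
cos θ = 0.743149

θ = arccos(0.743149)
θ = 42.00°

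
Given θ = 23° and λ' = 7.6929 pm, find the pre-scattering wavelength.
7.5000 pm

From λ' = λ + Δλ, we have λ = λ' - Δλ

First calculate the Compton shift:
Δλ = λ_C(1 - cos θ)
Δλ = 2.4263 × (1 - cos(23°))
Δλ = 2.4263 × 0.0795
Δλ = 0.1929 pm

Initial wavelength:
λ = λ' - Δλ
λ = 7.6929 - 0.1929
λ = 7.5000 pm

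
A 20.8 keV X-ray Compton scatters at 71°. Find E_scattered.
20.2442 keV

First convert energy to wavelength:
λ = hc/E, with hc ≈ 1239.842 keV·pm (i.e. 1239.842 eV·nm)

For E = 20.8 keV = 20800 eV:
λ = 1239.842 keV·pm / 20.8 keV
λ = 59.6078 pm

Calculate the Compton shift:
Δλ = λ_C(1 - cos(71°)) = 2.4263 × 0.6744
Δλ = 1.6364 pm

Final wavelength:
λ' = 59.6078 + 1.6364 = 61.2442 pm

Final energy:
E' = hc/λ' = 1239.842 / 61.2442 = 20.2442 keV

(Intermediate values are shown rounded; full precision is carried through to the final answer.)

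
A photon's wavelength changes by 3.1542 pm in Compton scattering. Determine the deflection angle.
107.46°

From the Compton formula Δλ = λ_C(1 - cos θ), we can solve for θ:

cos θ = 1 - Δλ/λ_C

Given:
- Δλ = 3.1542 pm
- λ_C = h/(m_e·c) ≈ 2.42631024 pm

cos θ = 1 - 3.1542/2.42631024
cos θ = 1 - 1.299999
cos θ = -0.299999

θ = arccos(-0.299999)
θ = 107.46°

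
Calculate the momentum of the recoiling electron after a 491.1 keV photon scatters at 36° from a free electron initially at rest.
1.5456e-22 kg·m/s

The electron is initially at rest, so by conservation of momentum:
p⃗_e = p⃗₀ − p⃗'  (incident photon momentum minus scattered photon momentum)

Photon momentum magnitudes (p = h/λ = E/c):
λ₀ = hc/E₀ = 2.5246 pm → p₀ = h/λ₀ = 2.6246e-22 kg·m/s
Δλ = λ_C(1 − cos 36°) = 0.4634 pm
λ' = 2.9880 pm → p' = h/λ' = 2.2176e-22 kg·m/s

The scattered photon makes angle θ = 36° with the incident direction, so by the law of cosines:
|p⃗_e|² = p₀² + p'² − 2p₀p'cos θ
|p⃗_e|² = (2.6246e-22)² + (2.2176e-22)² − 2·2.6246e-22·2.2176e-22·cos(36°)
|p⃗_e| = 1.5456e-22 kg·m/s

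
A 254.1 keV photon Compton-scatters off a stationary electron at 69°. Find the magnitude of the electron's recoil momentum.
1.3791e-22 kg·m/s

The electron is initially at rest, so by conservation of momentum:
p⃗_e = p⃗₀ − p⃗'  (incident photon momentum minus scattered photon momentum)

Photon momentum magnitudes (p = h/λ = E/c):
λ₀ = hc/E₀ = 4.8793 pm → p₀ = h/λ₀ = 1.3580e-22 kg·m/s
Δλ = λ_C(1 − cos 69°) = 1.5568 pm
λ' = 6.4361 pm → p' = h/λ' = 1.0295e-22 kg·m/s

The scattered photon makes angle θ = 69° with the incident direction, so by the law of cosines:
|p⃗_e|² = p₀² + p'² − 2p₀p'cos θ
|p⃗_e|² = (1.3580e-22)² + (1.0295e-22)² − 2·1.3580e-22·1.0295e-22·cos(69°)
|p⃗_e| = 1.3791e-22 kg·m/s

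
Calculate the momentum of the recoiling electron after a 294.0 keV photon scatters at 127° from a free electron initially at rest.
2.1642e-22 kg·m/s

The electron is initially at rest, so by conservation of momentum:
p⃗_e = p⃗₀ − p⃗'  (incident photon momentum minus scattered photon momentum)

Photon momentum magnitudes (p = h/λ = E/c):
λ₀ = hc/E₀ = 4.2171 pm → p₀ = h/λ₀ = 1.5712e-22 kg·m/s
Δλ = λ_C(1 − cos 127°) = 3.8865 pm
λ' = 8.1036 pm → p' = h/λ' = 8.1766e-23 kg·m/s

The scattered photon makes angle θ = 127° with the incident direction, so by the law of cosines:
|p⃗_e|² = p₀² + p'² − 2p₀p'cos θ
|p⃗_e|² = (1.5712e-22)² + (8.1766e-23)² − 2·1.5712e-22·8.1766e-23·cos(127°)
|p⃗_e| = 2.1642e-22 kg·m/s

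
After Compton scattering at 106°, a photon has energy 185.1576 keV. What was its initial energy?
344.2999 keV

Convert final energy to wavelength (hc ≈ 1239.842 keV·pm):
λ' = hc/E' = 1239.842 / 185.1576 = 6.6961 pm

Calculate the Compton shift:
Δλ = λ_C(1 - cos(106°))
Δλ = 2.4263 × (1 - cos(106°))
Δλ = 3.0951 pm

Initial wavelength:
λ = λ' - Δλ = 6.6961 - 3.0951 = 3.6011 pm

Initial energy:
E = hc/λ = 1239.842 / 3.6011 = 344.2999 keV

(Intermediate values are shown rounded; full precision is carried through to the final answer.)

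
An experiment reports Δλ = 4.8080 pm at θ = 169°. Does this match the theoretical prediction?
Yes, consistent

Calculate the expected shift for θ = 169°:

Δλ_expected = λ_C(1 - cos(169°))
Δλ_expected = 2.4263 × (1 - cos(169°))
Δλ_expected = 2.4263 × 1.9816
Δλ_expected = 4.8080 pm

Given shift: 4.8080 pm
Expected shift: 4.8080 pm
Difference: 0.0000 pm

The values match. This is consistent with Compton scattering at the stated angle.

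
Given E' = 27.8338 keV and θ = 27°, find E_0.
28.0000 keV

Convert final energy to wavelength (hc ≈ 1239.842 keV·pm):
λ' = hc/E' = 1239.842 / 27.8338 = 44.5445 pm

Calculate the Compton shift:
Δλ = λ_C(1 - cos(27°))
Δλ = 2.4263 × (1 - cos(27°))
Δλ = 0.2645 pm

Initial wavelength:
λ = λ' - Δλ = 44.5445 - 0.2645 = 44.2800 pm

Initial energy:
E = hc/λ = 1239.842 / 44.2800 = 28.0000 keV

(Intermediate values are shown rounded; full precision is carried through to the final answer.)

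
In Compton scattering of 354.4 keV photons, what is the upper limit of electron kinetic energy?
205.9345 keV

Maximum energy transfer occurs at θ = 180° (backscattering).

Initial photon: E₀ = 354.4 keV → λ₀ = 3.4984 pm

Maximum Compton shift (at 180°):
Δλ_max = 2λ_C = 2 × 2.4263 = 4.8526 pm

Final wavelength:
λ' = 3.4984 + 4.8526 = 8.3510 pm

Minimum photon energy (maximum energy to electron):
E'_min = hc/λ' = 148.4655 keV

Maximum electron kinetic energy:
K_max = E₀ - E'_min = 354.4000 - 148.4655 = 205.9345 keV

(Intermediate values are shown rounded; full precision is carried through to the final answer.)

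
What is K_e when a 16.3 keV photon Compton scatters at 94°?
0.5379 keV

By energy conservation: K_e = E_initial - E_final

First find the scattered photon energy:
Initial wavelength: λ = hc/E = 76.0639 pm
Compton shift: Δλ = λ_C(1 - cos(94°)) = 2.5956 pm
Final wavelength: λ' = 76.0639 + 2.5956 = 78.6595 pm
Final photon energy: E' = hc/λ' = 15.7621 keV

Electron kinetic energy:
K_e = E - E' = 16.3000 - 15.7621 = 0.5379 keV

(Intermediate values are shown rounded; full precision is carried through to the final answer.)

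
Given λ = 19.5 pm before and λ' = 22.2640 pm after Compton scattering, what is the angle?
98.00°

First find the wavelength shift:
Δλ = λ' - λ = 22.2640 - 19.5 = 2.7640 pm

Using Δλ = λ_C(1 - cos θ), with λ_C = h/(m_e·c) ≈ 2.42631024 pm:
cos θ = 1 - Δλ/λ_C
cos θ = 1 - 2.7640/2.42631024
cos θ = -0.139178

θ = arccos(-0.139178)
θ = 98.00°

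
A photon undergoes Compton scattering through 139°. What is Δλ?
4.2575 pm

Using the Compton scattering formula:
Δλ = λ_C(1 - cos θ)

where λ_C = h/(m_e·c) ≈ 2.4263 pm is the Compton wavelength of an electron.

For θ = 139°:
cos(139°) = -0.7547
1 - cos(139°) = 1.7547

Δλ = 2.4263 × 1.7547
Δλ = 4.2575 pm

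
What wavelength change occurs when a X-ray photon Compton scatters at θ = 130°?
3.9859 pm

Using the Compton scattering formula:
Δλ = λ_C(1 - cos θ)

where λ_C = h/(m_e·c) ≈ 2.4263 pm is the Compton wavelength of an electron.

For θ = 130°:
cos(130°) = -0.6428
1 - cos(130°) = 1.6428

Δλ = 2.4263 × 1.6428
Δλ = 3.9859 pm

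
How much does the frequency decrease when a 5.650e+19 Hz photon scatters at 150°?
2.601e+19 Hz (decrease)

Convert frequency to wavelength (c = 299792458 m/s):
λ₀ = c/f₀ = 299792458/5.650e+19 = 5.3060612e-12 m = 5.3061 pm

Calculate Compton shift:
Δλ = λ_C(1 - cos(150°)) = 4.5276 pm

Final wavelength:
λ' = λ₀ + Δλ = 5.3061 + 4.5276 = 9.8336 pm

Final frequency:
f' = c/λ' = 299792458/9.8336177e-12 = 3.0486487e+19 Hz

Frequency shift (decrease):
Δf = f₀ - f' = 5.650e+19 - 3.0486487e+19 = 2.601e+19 Hz

(Intermediate values are shown rounded; full precision is carried through to the final answer.)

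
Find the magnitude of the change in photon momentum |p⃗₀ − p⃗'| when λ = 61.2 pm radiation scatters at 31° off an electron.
5.7707e-24 kg·m/s

Photon momentum magnitude is p = h/λ.

Initial momentum:
p₀ = h/λ = 6.6261e-34/6.1200e-11 = 1.0827e-23 kg·m/s

After scattering:
λ' = λ + Δλ = 61.2 + 0.3466 = 61.5466 pm
p' = h/λ' = 6.6261e-34/6.1547e-11 = 1.0766e-23 kg·m/s

Momentum is a vector; the scattered photon's direction makes angle θ = 31° with the incident direction. The magnitude of the vector change Δp⃗ = p⃗₀ − p⃗' is found from the law of cosines:
|Δp⃗|² = p₀² + p'² − 2p₀p'cos θ
|Δp⃗|² = (1.0827e-23)² + (1.0766e-23)² − 2·1.0827e-23·1.0766e-23·cos(31°)
|Δp⃗| = 5.7707e-24 kg·m/s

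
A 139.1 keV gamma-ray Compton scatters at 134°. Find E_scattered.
95.1888 keV

First convert energy to wavelength:
λ = hc/E, with hc ≈ 1239.842 keV·pm (i.e. 1239.842 eV·nm)

For E = 139.1 keV = 139100 eV:
λ = 1239.842 keV·pm / 139.1 keV
λ = 8.9133 pm

Calculate the Compton shift:
Δλ = λ_C(1 - cos(134°)) = 2.4263 × 1.6947
Δλ = 4.1118 pm

Final wavelength:
λ' = 8.9133 + 4.1118 = 13.0251 pm

Final energy:
E' = hc/λ' = 1239.842 / 13.0251 = 95.1888 keV

(Intermediate values are shown rounded; full precision is carried through to the final answer.)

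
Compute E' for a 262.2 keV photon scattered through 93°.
170.2634 keV

First convert energy to wavelength:
λ = hc/E, with hc ≈ 1239.842 keV·pm (i.e. 1239.842 eV·nm)

For E = 262.2 keV = 262200 eV:
λ = 1239.842 keV·pm / 262.2 keV
λ = 4.7286 pm

Calculate the Compton shift:
Δλ = λ_C(1 - cos(93°)) = 2.4263 × 1.0523
Δλ = 2.5533 pm

Final wavelength:
λ' = 4.7286 + 2.5533 = 7.2819 pm

Final energy:
E' = hc/λ' = 1239.842 / 7.2819 = 170.2634 keV

(Intermediate values are shown rounded; full precision is carried through to the final answer.)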